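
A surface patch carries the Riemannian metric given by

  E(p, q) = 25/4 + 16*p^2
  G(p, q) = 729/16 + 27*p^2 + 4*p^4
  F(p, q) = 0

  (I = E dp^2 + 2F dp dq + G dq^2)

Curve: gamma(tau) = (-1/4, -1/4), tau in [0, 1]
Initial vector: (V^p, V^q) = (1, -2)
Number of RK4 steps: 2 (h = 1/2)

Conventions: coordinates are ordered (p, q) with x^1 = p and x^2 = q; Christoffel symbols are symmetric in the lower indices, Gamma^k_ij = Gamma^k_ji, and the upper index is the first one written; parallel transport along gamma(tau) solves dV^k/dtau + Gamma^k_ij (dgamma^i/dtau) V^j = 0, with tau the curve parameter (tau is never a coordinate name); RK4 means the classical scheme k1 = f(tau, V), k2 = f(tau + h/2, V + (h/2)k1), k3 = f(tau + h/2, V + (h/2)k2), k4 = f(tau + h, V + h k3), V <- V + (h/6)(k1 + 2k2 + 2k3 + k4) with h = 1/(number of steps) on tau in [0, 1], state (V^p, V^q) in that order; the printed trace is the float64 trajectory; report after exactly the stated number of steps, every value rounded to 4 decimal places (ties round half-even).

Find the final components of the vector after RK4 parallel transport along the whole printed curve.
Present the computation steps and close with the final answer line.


gamma'(tau) = (0, 0); f(tau, V)^k = -Gamma^k_ij(gamma(tau)) gamma'^i(tau) V^j; h = 1/2; intermediate values shown to 6 dp
curve data and Christoffel symbols at the stage parameters:
  tau = 0.000000: gamma = (-0.250000, -0.250000), gamma' = (0.000000, 0.000000); Gamma_ppp = -0.551724, Gamma_ppq = 0.000000, Gamma_pqq = 0.948276, Gamma_qpp = 0.000000, Gamma_qpq = -0.145455, Gamma_qqq = 0.000000
  tau = 0.250000: gamma = (-0.250000, -0.250000), gamma' = (0.000000, 0.000000); Gamma_ppp = -0.551724, Gamma_ppq = 0.000000, Gamma_pqq = 0.948276, Gamma_qpp = 0.000000, Gamma_qpq = -0.145455, Gamma_qqq = 0.000000
  tau = 0.500000: gamma = (-0.250000, -0.250000), gamma' = (0.000000, 0.000000); Gamma_ppp = -0.551724, Gamma_ppq = 0.000000, Gamma_pqq = 0.948276, Gamma_qpp = 0.000000, Gamma_qpq = -0.145455, Gamma_qqq = 0.000000
  tau = 0.750000: gamma = (-0.250000, -0.250000), gamma' = (0.000000, 0.000000); Gamma_ppp = -0.551724, Gamma_ppq = 0.000000, Gamma_pqq = 0.948276, Gamma_qpp = 0.000000, Gamma_qpq = -0.145455, Gamma_qqq = 0.000000
  tau = 1.000000: gamma = (-0.250000, -0.250000), gamma' = (0.000000, 0.000000); Gamma_ppp = -0.551724, Gamma_ppq = 0.000000, Gamma_pqq = 0.948276, Gamma_qpp = 0.000000, Gamma_qpq = -0.145455, Gamma_qqq = 0.000000
step 0: V^p = 1.0000, V^q = -2.0000
step 1: k1 = (0.000000, 0.000000), k2 = (0.000000, 0.000000), k3 = (0.000000, 0.000000), k4 = (0.000000, 0.000000); V <- V + (h/6)(k1 + 2k2 + 2k3 + k4): V^p = 1.0000, V^q = -2.0000
step 2: k1 = (0.000000, 0.000000), k2 = (0.000000, 0.000000), k3 = (0.000000, 0.000000), k4 = (0.000000, 0.000000); V <- V + (h/6)(k1 + 2k2 + 2k3 + k4): V^p = 1.0000, V^q = -2.0000

Answer: V^p = 1.0000, V^q = -2.0000


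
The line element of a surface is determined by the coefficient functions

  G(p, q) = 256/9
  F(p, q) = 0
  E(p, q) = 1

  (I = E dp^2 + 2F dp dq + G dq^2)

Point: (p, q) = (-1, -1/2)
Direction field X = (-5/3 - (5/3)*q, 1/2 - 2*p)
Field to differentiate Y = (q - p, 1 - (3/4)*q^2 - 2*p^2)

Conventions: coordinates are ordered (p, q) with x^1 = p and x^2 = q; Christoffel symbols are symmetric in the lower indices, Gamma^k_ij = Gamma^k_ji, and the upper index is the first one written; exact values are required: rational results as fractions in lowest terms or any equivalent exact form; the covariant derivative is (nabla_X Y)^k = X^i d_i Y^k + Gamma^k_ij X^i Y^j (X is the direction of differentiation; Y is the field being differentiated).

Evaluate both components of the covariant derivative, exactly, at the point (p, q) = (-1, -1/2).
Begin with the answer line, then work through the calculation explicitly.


Answer: (nabla_X Y)^p = 10/3, (nabla_X Y)^q = -35/24

E = 1, F = 0, G = 256/9 at the point
E_p = 0, E_q = 0, F_p = 0, F_q = 0, G_p = 0, G_q = 0
EG - F^2 = 256/9;  g^inv = (9/256) * [[256/9, 0], [0, 1]]
first-kind symbols [ij,l] = (1/2)(d_i g_jl + d_j g_il - d_l g_ij): [pp,p] = E_p/2 = 0, [pp,q] = F_p - E_q/2 = 0, [pq,p] = E_q/2 = 0, [pq,q] = G_p/2 = 0, [qq,p] = F_q - G_p/2 = 0, [qq,q] = G_q/2 = 0
Gamma^p_ij = (G*[ij,p] - F*[ij,q])/(EG - F^2), Gamma^q_ij = (E*[ij,q] - F*[ij,p])/(EG - F^2)
Gamma_ppp = 0, Gamma_ppq = 0, Gamma_pqq = 0, Gamma_qpp = 0, Gamma_qpq = 0, Gamma_qqq = 0
X = (-5/6, 5/2), Y = (1/2, -19/16) at the point


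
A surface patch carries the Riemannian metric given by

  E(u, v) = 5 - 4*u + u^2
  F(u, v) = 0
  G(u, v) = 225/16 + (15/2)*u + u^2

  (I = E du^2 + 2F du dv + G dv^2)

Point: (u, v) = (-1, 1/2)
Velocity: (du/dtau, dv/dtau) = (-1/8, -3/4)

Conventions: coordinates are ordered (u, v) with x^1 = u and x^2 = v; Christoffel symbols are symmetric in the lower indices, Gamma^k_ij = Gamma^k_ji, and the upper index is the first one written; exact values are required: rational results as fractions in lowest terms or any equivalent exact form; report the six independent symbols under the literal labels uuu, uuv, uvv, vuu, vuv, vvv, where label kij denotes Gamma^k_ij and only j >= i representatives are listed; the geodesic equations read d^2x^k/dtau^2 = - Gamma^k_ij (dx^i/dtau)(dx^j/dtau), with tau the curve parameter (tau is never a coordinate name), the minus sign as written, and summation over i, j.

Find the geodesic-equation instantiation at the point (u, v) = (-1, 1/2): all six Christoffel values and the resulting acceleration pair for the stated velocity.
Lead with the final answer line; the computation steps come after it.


Answer: Gamma_uuu = -3/10, Gamma_uuv = 0, Gamma_uvv = -11/40, Gamma_vuu = 0, Gamma_vuv = 4/11, Gamma_vvv = 0; accelerations (d^2u/dtau^2, d^2v/dtau^2) = (51/320, -3/44)

E = 10, F = 0, G = 121/16 at the point
E_u = -6, E_v = 0, F_u = 0, F_v = 0, G_u = 11/2, G_v = 0
EG - F^2 = 605/8;  g^inv = (8/605) * [[121/16, 0], [0, 10]]
first-kind symbols [ij,l] = (1/2)(d_i g_jl + d_j g_il - d_l g_ij): [uu,u] = E_u/2 = -3, [uu,v] = F_u - E_v/2 = 0, [uv,u] = E_v/2 = 0, [uv,v] = G_u/2 = 11/4, [vv,u] = F_v - G_u/2 = -11/4, [vv,v] = G_v/2 = 0
Gamma^u_ij = (G*[ij,u] - F*[ij,v])/(EG - F^2), Gamma^v_ij = (E*[ij,v] - F*[ij,u])/(EG - F^2)
Gamma_uuu = -3/10, Gamma_uuv = 0, Gamma_uvv = -11/40, Gamma_vuu = 0, Gamma_vuv = 4/11, Gamma_vvv = 0
d^2u/dtau^2 = -(Gamma_uuu*(-1/8)^2 + 2*Gamma_uuv*(-1/8)*(-3/4) + Gamma_uvv*(-3/4)^2) = 51/320
d^2v/dtau^2 = -(Gamma_vuu*(-1/8)^2 + 2*Gamma_vuv*(-1/8)*(-3/4) + Gamma_vvv*(-3/4)^2) = -3/44


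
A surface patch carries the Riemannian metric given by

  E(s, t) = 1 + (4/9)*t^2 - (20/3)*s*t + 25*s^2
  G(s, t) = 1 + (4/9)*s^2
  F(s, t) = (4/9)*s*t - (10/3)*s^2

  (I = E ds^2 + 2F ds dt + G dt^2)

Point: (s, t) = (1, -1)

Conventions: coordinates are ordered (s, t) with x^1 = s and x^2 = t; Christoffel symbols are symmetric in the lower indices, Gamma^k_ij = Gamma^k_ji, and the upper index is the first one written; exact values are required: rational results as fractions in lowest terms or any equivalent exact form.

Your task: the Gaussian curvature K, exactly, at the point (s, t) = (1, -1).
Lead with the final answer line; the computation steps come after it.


Answer: K = -9/22801

E = 298/9, F = -34/9, G = 13/9, EG - F^2 = 302/9 at the point
E_s = 170/3, E_t = -68/9, F_s = -64/9, F_t = 4/9, G_s = 8/9, G_t = 0
E_tt = 8/9, F_st = 4/9, G_ss = 8/9
Apply the Brioschi formula K = (det M1 - det M2)/(EG - F^2)^2 over the derivative matrices of E, F, G.
M1 = [[-E_tt/2 + F_st - G_ss/2, E_s/2, F_s - E_t/2], [F_t - G_s/2, E, F], [G_t/2, F, G]] = [[-4/9, 85/3, -10/3], [0, 298/9, -34/9], [0, -34/9, 13/9]]; det M1 = -1208/81
M2 = [[0, E_t/2, G_s/2], [E_t/2, E, F], [G_s/2, F, G]] = [[0, -34/9, 4/9], [-34/9, 298/9, -34/9], [4/9, -34/9, 13/9]]; det M2 = -1172/81
det M1 - det M2 = -4/9; K = -4/9 / (302/9)^2 = -9/22801


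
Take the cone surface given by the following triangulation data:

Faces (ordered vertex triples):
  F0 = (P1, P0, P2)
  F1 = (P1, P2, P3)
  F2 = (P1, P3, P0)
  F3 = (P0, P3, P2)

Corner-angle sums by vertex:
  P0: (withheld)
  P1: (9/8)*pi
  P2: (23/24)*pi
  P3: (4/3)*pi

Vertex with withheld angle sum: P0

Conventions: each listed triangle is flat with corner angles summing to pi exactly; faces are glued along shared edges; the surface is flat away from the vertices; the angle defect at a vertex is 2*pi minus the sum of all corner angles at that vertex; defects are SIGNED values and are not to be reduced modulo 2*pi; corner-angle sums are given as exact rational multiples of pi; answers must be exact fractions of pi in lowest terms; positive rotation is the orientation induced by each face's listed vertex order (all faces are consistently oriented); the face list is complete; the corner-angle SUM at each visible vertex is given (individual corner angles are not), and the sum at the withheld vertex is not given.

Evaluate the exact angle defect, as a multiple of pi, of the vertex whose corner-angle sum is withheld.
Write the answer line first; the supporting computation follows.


Answer: defect(P0) = (17/12)*pi

V = 4, E = 6, F = 4; chi = V - E + F = 2
Gauss-Bonnet: total defect = 2*pi*chi = 4*pi; visible defects sum to (31/12)*pi


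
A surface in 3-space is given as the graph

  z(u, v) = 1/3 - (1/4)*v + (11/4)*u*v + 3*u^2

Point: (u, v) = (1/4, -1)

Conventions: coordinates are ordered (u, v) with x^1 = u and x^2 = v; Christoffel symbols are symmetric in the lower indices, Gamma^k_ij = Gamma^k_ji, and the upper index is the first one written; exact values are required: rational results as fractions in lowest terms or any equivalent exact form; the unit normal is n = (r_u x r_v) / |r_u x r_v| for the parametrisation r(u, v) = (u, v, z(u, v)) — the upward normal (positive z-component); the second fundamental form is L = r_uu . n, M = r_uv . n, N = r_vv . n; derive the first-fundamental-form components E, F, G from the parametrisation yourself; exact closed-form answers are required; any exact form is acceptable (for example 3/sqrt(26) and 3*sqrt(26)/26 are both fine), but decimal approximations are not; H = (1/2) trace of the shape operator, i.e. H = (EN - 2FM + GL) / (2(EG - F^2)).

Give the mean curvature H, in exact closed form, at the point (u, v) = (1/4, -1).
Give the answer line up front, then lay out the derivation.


Answer: H = 832*sqrt(705)/19881

z_u = -5/4, z_v = 7/16, z_uu = 6, z_uv = 11/4, z_vv = 0
E = 41/16, F = -35/64, G = 305/256; answer radicand W^2 = 705/256
unnormalised second-form numerators: l = 6, m = 11/4, n = 0; L = l/sqrt(705/256), and similarly M = m/sqrt(W^2), N = n/sqrt(W^2)
H = (E*n - 2*F*m + G*l) / (2*(EG - F^2)*sqrt(W^2)); E*n - 2*F*m + G*l = 325/32, EG - F^2 = 705/256, so H = (260/141)/sqrt(705/256)


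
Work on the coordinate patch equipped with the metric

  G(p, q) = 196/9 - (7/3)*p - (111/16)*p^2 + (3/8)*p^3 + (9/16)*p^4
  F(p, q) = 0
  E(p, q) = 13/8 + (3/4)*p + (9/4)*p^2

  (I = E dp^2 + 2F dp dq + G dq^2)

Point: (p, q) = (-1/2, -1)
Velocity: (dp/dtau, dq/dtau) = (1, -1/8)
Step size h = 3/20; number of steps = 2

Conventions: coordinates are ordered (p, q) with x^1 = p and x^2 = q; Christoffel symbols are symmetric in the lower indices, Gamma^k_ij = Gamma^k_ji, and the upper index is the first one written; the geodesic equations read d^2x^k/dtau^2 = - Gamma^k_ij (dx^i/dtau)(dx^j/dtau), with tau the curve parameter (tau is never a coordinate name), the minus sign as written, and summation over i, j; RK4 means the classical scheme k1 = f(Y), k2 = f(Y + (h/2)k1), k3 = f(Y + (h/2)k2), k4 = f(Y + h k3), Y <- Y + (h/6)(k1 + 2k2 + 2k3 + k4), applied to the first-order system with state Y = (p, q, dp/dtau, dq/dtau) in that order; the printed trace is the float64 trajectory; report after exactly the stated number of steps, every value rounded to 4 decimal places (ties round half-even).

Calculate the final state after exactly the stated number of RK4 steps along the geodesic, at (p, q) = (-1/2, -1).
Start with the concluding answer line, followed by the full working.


Answer: p = -0.1849, q = -1.0366, dp/dtau = 1.0802, dq/dtau = -0.1206

f(Y) = (dp/dtau, dq/dtau, -Gamma^p_ij Y'^i Y'^j, -Gamma^q_ij Y'^i Y'^j) with the Gammas evaluated at the stage position; h = 0.150000; intermediate values shown to 6 dp
step 0: p = -0.5000, q = -1.0000, dp/dtau = 1.0000, dq/dtau = -0.1250
step 1:
  k1: at (p, q) = (-0.500000, -1.000000), (dp/dtau, dq/dtau) = (1.000000, -0.125000); Gamma_ppp = -0.413793, Gamma_ppq = 0.000000, Gamma_pqq = -1.270115, Gamma_qpp = 0.000000, Gamma_qpq = 0.108597, Gamma_qqq = 0.000000; k1 = (1.000000, -0.125000, 0.433639, 0.027149)
  k2: at (p, q) = (-0.425000, -1.009375), (dp/dtau, dq/dtau) = (1.032523, -0.122964); Gamma_ppp = -0.339385, Gamma_ppq = 0.000000, Gamma_pqq = -1.049254, Gamma_qpp = 0.000000, Gamma_qpq = 0.083559, Gamma_qqq = 0.000000; k2 = (1.032523, -0.122964, 0.377684, 0.021218)
  k3: at (p, q) = (-0.422561, -1.009222), (dp/dtau, dq/dtau) = (1.028326, -0.123409); Gamma_ppp = -0.336735, Gamma_ppq = 0.000000, Gamma_pqq = -1.041273, Gamma_qpp = 0.000000, Gamma_qpq = 0.082753, Gamma_qqq = 0.000000; k3 = (1.028326, -0.123409, 0.371941, 0.021003)
  k4: at (p, q) = (-0.345751, -1.018511), (dp/dtau, dq/dtau) = (1.055791, -0.121849); Gamma_ppp = -0.246498, Gamma_ppq = 0.000000, Gamma_pqq = -0.766352, Gamma_qpp = 0.000000, Gamma_qpq = 0.057603, Gamma_qqq = 0.000000; k4 = (1.055791, -0.121849, 0.286148, 0.014821)
  Y <- Y + (h/6)(k1 + 2k2 + 2k3 + k4): p = -0.3456, q = -1.0185, dp/dtau = 1.0555, dq/dtau = -0.1218
step 2:
  k1: at (p, q) = (-0.345563, -1.018490), (dp/dtau, dq/dtau) = (1.055476, -0.121840); Gamma_ppp = -0.246261, Gamma_ppq = 0.000000, Gamma_pqq = -0.765626, Gamma_qpp = 0.000000, Gamma_qpq = 0.057541, Gamma_qqq = 0.000000; k1 = (1.055476, -0.121840, 0.285708, 0.014800)
  k2: at (p, q) = (-0.266402, -1.027628), (dp/dtau, dq/dtau) = (1.076904, -0.120730); Gamma_ppp = -0.141591, Gamma_ppq = 0.000000, Gamma_pqq = -0.441767, Gamma_qpp = 0.000000, Gamma_qpq = 0.031966, Gamma_qqq = 0.000000; k2 = (1.076904, -0.120730, 0.170645, 0.008312)
  k3: at (p, q) = (-0.264795, -1.027545), (dp/dtau, dq/dtau) = (1.068274, -0.121216); Gamma_ppp = -0.139372, Gamma_ppq = 0.000000, Gamma_pqq = -0.434867, Gamma_qpp = 0.000000, Gamma_qpq = 0.031450, Gamma_qqq = 0.000000; k3 = (1.068274, -0.121216, 0.165443, 0.008145)
  k4: at (p, q) = (-0.185322, -1.036672), (dp/dtau, dq/dtau) = (1.080292, -0.120618); Gamma_ppp = -0.026850, Gamma_ppq = 0.000000, Gamma_pqq = -0.083901, Gamma_qpp = 0.000000, Gamma_qpq = 0.005970, Gamma_qqq = 0.000000; k4 = (1.080292, -0.120618, 0.032555, 0.001556)
  Y <- Y + (h/6)(k1 + 2k2 + 2k3 + k4): p = -0.1849, q = -1.0366, dp/dtau = 1.0802, dq/dtau = -0.1206


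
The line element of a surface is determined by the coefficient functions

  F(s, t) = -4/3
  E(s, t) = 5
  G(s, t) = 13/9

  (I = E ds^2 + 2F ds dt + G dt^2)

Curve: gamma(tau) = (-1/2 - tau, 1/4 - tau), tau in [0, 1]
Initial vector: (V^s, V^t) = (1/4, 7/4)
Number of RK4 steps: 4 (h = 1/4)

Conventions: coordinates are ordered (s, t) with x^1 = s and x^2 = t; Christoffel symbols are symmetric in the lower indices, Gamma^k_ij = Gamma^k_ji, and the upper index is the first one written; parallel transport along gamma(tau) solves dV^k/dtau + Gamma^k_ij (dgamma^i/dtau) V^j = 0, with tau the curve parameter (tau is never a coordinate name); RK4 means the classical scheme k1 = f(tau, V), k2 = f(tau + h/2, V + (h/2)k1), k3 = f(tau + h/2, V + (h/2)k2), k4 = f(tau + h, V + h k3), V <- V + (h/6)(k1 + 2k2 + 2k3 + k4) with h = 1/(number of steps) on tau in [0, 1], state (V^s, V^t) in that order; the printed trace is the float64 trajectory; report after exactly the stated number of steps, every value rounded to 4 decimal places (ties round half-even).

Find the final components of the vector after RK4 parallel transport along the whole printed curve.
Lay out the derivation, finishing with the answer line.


gamma'(tau) = (-1, -1); f(tau, V)^k = -Gamma^k_ij(gamma(tau)) gamma'^i(tau) V^j; h = 1/4; intermediate values shown to 6 dp
curve data and Christoffel symbols at the stage parameters:
  tau = 0.000000: gamma = (-0.500000, 0.250000), gamma' = (-1.000000, -1.000000); Gamma_sss = 0.000000, Gamma_sst = 0.000000, Gamma_stt = 0.000000, Gamma_tss = 0.000000, Gamma_tst = 0.000000, Gamma_ttt = 0.000000
  tau = 0.125000: gamma = (-0.625000, 0.125000), gamma' = (-1.000000, -1.000000); Gamma_sss = 0.000000, Gamma_sst = 0.000000, Gamma_stt = 0.000000, Gamma_tss = 0.000000, Gamma_tst = 0.000000, Gamma_ttt = 0.000000
  tau = 0.250000: gamma = (-0.750000, 0.000000), gamma' = (-1.000000, -1.000000); Gamma_sss = 0.000000, Gamma_sst = 0.000000, Gamma_stt = 0.000000, Gamma_tss = 0.000000, Gamma_tst = 0.000000, Gamma_ttt = 0.000000
  tau = 0.375000: gamma = (-0.875000, -0.125000), gamma' = (-1.000000, -1.000000); Gamma_sss = 0.000000, Gamma_sst = 0.000000, Gamma_stt = 0.000000, Gamma_tss = 0.000000, Gamma_tst = 0.000000, Gamma_ttt = 0.000000
  tau = 0.500000: gamma = (-1.000000, -0.250000), gamma' = (-1.000000, -1.000000); Gamma_sss = 0.000000, Gamma_sst = 0.000000, Gamma_stt = 0.000000, Gamma_tss = 0.000000, Gamma_tst = 0.000000, Gamma_ttt = 0.000000
  tau = 0.625000: gamma = (-1.125000, -0.375000), gamma' = (-1.000000, -1.000000); Gamma_sss = 0.000000, Gamma_sst = 0.000000, Gamma_stt = 0.000000, Gamma_tss = 0.000000, Gamma_tst = 0.000000, Gamma_ttt = 0.000000
  tau = 0.750000: gamma = (-1.250000, -0.500000), gamma' = (-1.000000, -1.000000); Gamma_sss = 0.000000, Gamma_sst = 0.000000, Gamma_stt = 0.000000, Gamma_tss = 0.000000, Gamma_tst = 0.000000, Gamma_ttt = 0.000000
  tau = 0.875000: gamma = (-1.375000, -0.625000), gamma' = (-1.000000, -1.000000); Gamma_sss = 0.000000, Gamma_sst = 0.000000, Gamma_stt = 0.000000, Gamma_tss = 0.000000, Gamma_tst = 0.000000, Gamma_ttt = 0.000000
  tau = 1.000000: gamma = (-1.500000, -0.750000), gamma' = (-1.000000, -1.000000); Gamma_sss = 0.000000, Gamma_sst = 0.000000, Gamma_stt = 0.000000, Gamma_tss = 0.000000, Gamma_tst = 0.000000, Gamma_ttt = 0.000000
step 0: V^s = 0.2500, V^t = 1.7500
step 1: k1 = (0.000000, 0.000000), k2 = (0.000000, 0.000000), k3 = (0.000000, 0.000000), k4 = (0.000000, 0.000000); V <- V + (h/6)(k1 + 2k2 + 2k3 + k4): V^s = 0.2500, V^t = 1.7500
step 2: k1 = (0.000000, 0.000000), k2 = (0.000000, 0.000000), k3 = (0.000000, 0.000000), k4 = (0.000000, 0.000000); V <- V + (h/6)(k1 + 2k2 + 2k3 + k4): V^s = 0.2500, V^t = 1.7500
step 3: k1 = (0.000000, 0.000000), k2 = (0.000000, 0.000000), k3 = (0.000000, 0.000000), k4 = (0.000000, 0.000000); V <- V + (h/6)(k1 + 2k2 + 2k3 + k4): V^s = 0.2500, V^t = 1.7500
step 4: k1 = (0.000000, 0.000000), k2 = (0.000000, 0.000000), k3 = (0.000000, 0.000000), k4 = (0.000000, 0.000000); V <- V + (h/6)(k1 + 2k2 + 2k3 + k4): V^s = 0.2500, V^t = 1.7500

Answer: V^s = 0.2500, V^t = 1.7500


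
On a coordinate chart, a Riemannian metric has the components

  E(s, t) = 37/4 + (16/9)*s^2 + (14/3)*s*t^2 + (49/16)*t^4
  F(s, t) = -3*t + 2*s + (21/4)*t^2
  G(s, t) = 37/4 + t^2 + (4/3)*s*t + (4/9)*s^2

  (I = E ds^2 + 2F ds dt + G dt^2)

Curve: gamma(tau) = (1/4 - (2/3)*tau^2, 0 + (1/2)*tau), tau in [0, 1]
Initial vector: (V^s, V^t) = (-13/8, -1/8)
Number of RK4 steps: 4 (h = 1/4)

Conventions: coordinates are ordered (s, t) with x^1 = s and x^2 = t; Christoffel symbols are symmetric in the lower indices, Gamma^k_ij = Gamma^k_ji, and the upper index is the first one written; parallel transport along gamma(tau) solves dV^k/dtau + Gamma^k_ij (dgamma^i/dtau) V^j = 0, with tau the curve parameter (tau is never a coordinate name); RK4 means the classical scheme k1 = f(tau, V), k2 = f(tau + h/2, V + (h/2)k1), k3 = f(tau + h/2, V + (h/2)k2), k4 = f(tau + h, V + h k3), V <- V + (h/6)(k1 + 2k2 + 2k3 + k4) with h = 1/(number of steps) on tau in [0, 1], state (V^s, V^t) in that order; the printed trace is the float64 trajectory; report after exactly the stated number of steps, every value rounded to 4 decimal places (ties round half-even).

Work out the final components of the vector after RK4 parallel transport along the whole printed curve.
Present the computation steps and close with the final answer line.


gamma'(tau) = (-(4/3)*tau, 1/2); f(tau, V)^k = -Gamma^k_ij(gamma(tau)) gamma'^i(tau) V^j; h = 1/4; intermediate values shown to 6 dp
curve data and Christoffel symbols at the stage parameters:
  tau = 0.000000: gamma = (0.250000, 0.000000), gamma' = (0.000000, 0.500000); Gamma_sss = 0.036068, Gamma_sst = -0.000642, Gamma_stt = -0.334266, Gamma_tss = 0.213625, Gamma_tst = 0.012011, Gamma_ttt = 0.035978
  tau = 0.125000: gamma = (0.239583, 0.062500), gamma' = (-0.166667, 0.500000); Gamma_sss = 0.039621, Gamma_sst = 0.007105, Gamma_stt = -0.267426, Gamma_tss = 0.206063, Gamma_tst = 0.015692, Gamma_ttt = 0.032874
  tau = 0.250000: gamma = (0.208333, 0.125000), gamma' = (-0.333333, 0.500000); Gamma_sss = 0.040899, Gamma_sst = 0.014040, Gamma_stt = -0.199854, Gamma_tss = 0.199734, Gamma_tst = 0.018691, Gamma_ttt = 0.030968
  tau = 0.375000: gamma = (0.156250, 0.187500), gamma' = (-0.500000, 0.500000); Gamma_sss = 0.039967, Gamma_sst = 0.019143, Gamma_stt = -0.131260, Gamma_tss = 0.195555, Gamma_tst = 0.020964, Gamma_ttt = 0.030324
  tau = 0.500000: gamma = (0.083333, 0.250000), gamma' = (-0.666667, 0.500000); Gamma_sss = 0.036952, Gamma_sst = 0.021362, Gamma_stt = -0.061384, Gamma_tss = 0.194417, Gamma_tst = 0.022385, Gamma_ttt = 0.031026
  tau = 0.625000: gamma = (-0.010417, 0.312500), gamma' = (-0.833333, 0.500000); Gamma_sss = 0.032047, Gamma_sst = 0.019608, Gamma_stt = 0.009955, Gamma_tss = 0.197204, Gamma_tst = 0.022737, Gamma_ttt = 0.033178
  tau = 0.750000: gamma = (-0.125000, 0.375000), gamma' = (-1.000000, 0.500000); Gamma_sss = 0.025530, Gamma_sst = 0.012755, Gamma_stt = 0.082813, Gamma_tss = 0.204820, Gamma_tst = 0.021699, Gamma_ttt = 0.036893
  tau = 0.875000: gamma = (-0.260417, 0.437500), gamma' = (-1.166667, 0.500000); Gamma_sss = 0.017774, Gamma_sst = -0.000342, Gamma_stt = 0.157062, Gamma_tss = 0.218195, Gamma_tst = 0.018847, Gamma_ttt = 0.042277
  tau = 1.000000: gamma = (-0.416667, 0.500000), gamma' = (-1.333333, 0.500000); Gamma_sss = 0.009268, Gamma_sst = -0.020797, Gamma_stt = 0.232329, Gamma_tss = 0.238302, Gamma_tst = 0.013648, Gamma_ttt = 0.049400
step 0: V^s = -1.6250, V^t = -0.1250
step 1: k1 = (-0.021413, 0.012007), k2 = (-0.021626, -0.041423), k3 = (-0.022527, -0.041331), k4 = (-0.024940, -0.092073); V <- V + (h/6)(k1 + 2k2 + 2k3 + k4): V^s = -1.6306, V^t = -0.1352
step 2: k1 = (-0.024929, -0.092073), k2 = (-0.028046, -0.141931), k3 = (-0.028518, -0.141936), k4 = (-0.030523, -0.193838); V <- V + (h/6)(k1 + 2k2 + 2k3 + k4): V^s = -1.6376, V^t = -0.1708
step 3: k1 = (-0.030525, -0.193825), k2 = (-0.029960, -0.251550), k3 = (-0.030040, -0.251556), k4 = (-0.024813, -0.319869); V <- V + (h/6)(k1 + 2k2 + 2k3 + k4): V^s = -1.6449, V^t = -0.2341
step 4: k1 = (-0.024797, -0.319831), k2 = (-0.012821, -0.404230), k3 = (-0.011957, -0.403872), k4 = (0.010718, -0.510181); V <- V + (h/6)(k1 + 2k2 + 2k3 + k4): V^s = -1.6476, V^t = -0.3361

Answer: V^s = -1.6476, V^t = -0.3361


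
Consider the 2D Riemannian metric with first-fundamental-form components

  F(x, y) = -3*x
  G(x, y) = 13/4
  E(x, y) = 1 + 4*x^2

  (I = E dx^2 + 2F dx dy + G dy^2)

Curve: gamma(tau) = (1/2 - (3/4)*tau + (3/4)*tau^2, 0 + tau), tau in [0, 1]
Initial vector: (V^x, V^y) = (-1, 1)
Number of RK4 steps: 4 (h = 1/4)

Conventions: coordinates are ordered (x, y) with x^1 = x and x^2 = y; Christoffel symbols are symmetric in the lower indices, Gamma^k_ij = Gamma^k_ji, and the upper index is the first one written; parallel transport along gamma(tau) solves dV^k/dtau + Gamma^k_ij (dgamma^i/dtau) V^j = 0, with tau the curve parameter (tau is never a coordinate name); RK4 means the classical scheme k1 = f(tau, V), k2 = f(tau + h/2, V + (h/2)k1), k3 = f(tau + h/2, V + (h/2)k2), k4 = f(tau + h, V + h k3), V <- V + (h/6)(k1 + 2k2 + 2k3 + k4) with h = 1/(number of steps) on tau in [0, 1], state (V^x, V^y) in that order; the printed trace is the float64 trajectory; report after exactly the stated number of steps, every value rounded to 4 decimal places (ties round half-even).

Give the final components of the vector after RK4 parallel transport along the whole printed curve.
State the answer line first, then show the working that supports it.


Answer: V^x = -1.0000, V^y = 1.0000

gamma'(tau) = (-3/4 + (3/2)*tau, 1); f(tau, V)^k = -Gamma^k_ij(gamma(tau)) gamma'^i(tau) V^j; h = 1/4; intermediate values shown to 6 dp
curve data and Christoffel symbols at the stage parameters:
  tau = 0.000000: gamma = (0.500000, 0.000000), gamma' = (-0.750000, 1.000000); Gamma_xxx = 0.470588, Gamma_xxy = 0.000000, Gamma_xyy = 0.000000, Gamma_yxx = -0.705882, Gamma_yxy = 0.000000, Gamma_yyy = 0.000000
  tau = 0.125000: gamma = (0.417969, 0.125000), gamma' = (-0.562500, 1.000000); Gamma_xxx = 0.423389, Gamma_xxy = 0.000000, Gamma_xyy = 0.000000, Gamma_yxx = -0.759726, Gamma_yxy = 0.000000, Gamma_yyy = 0.000000
  tau = 0.250000: gamma = (0.359375, 0.250000), gamma' = (-0.375000, 1.000000); Gamma_xxx = 0.381644, Gamma_xxy = 0.000000, Gamma_xyy = 0.000000, Gamma_yxx = -0.796474, Gamma_yxy = 0.000000, Gamma_yyy = 0.000000
  tau = 0.375000: gamma = (0.324219, 0.375000), gamma' = (-0.187500, 1.000000); Gamma_xxx = 0.353327, Gamma_xxy = 0.000000, Gamma_xyy = 0.000000, Gamma_yxx = -0.817334, Gamma_yxy = 0.000000, Gamma_yyy = 0.000000
  tau = 0.500000: gamma = (0.312500, 0.500000), gamma' = (0.000000, 1.000000); Gamma_xxx = 0.343348, Gamma_xxy = 0.000000, Gamma_xyy = 0.000000, Gamma_yxx = -0.824034, Gamma_yxy = 0.000000, Gamma_yyy = 0.000000
  tau = 0.625000: gamma = (0.324219, 0.625000), gamma' = (0.187500, 1.000000); Gamma_xxx = 0.353327, Gamma_xxy = 0.000000, Gamma_xyy = 0.000000, Gamma_yxx = -0.817334, Gamma_yxy = 0.000000, Gamma_yyy = 0.000000
  tau = 0.750000: gamma = (0.359375, 0.750000), gamma' = (0.375000, 1.000000); Gamma_xxx = 0.381644, Gamma_xxy = 0.000000, Gamma_xyy = 0.000000, Gamma_yxx = -0.796474, Gamma_yxy = 0.000000, Gamma_yyy = 0.000000
  tau = 0.875000: gamma = (0.417969, 0.875000), gamma' = (0.562500, 1.000000); Gamma_xxx = 0.423389, Gamma_xxy = 0.000000, Gamma_xyy = 0.000000, Gamma_yxx = -0.759726, Gamma_yxy = 0.000000, Gamma_yyy = 0.000000
  tau = 1.000000: gamma = (0.500000, 1.000000), gamma' = (0.750000, 1.000000); Gamma_xxx = 0.470588, Gamma_xxy = 0.000000, Gamma_xyy = 0.000000, Gamma_yxx = -0.705882, Gamma_yxy = 0.000000, Gamma_yyy = 0.000000
step 0: V^x = -1.0000, V^y = 1.0000
step 1: k1 = (-0.352941, 0.529412), k2 = (-0.248663, 0.446199), k3 = (-0.245559, 0.440629), k4 = (-0.151902, 0.317013); V <- V + (h/6)(k1 + 2k2 + 2k3 + k4): V^x = -1.0622, V^y = 1.1092
step 2: k1 = (-0.152021, 0.317262), k2 = (-0.071630, 0.165698), k3 = (-0.070964, 0.164158), k4 = (0.000000, 0.000000); V <- V + (h/6)(k1 + 2k2 + 2k3 + k4): V^x = -1.0804, V^y = 1.1499
step 3: k1 = (0.000000, 0.000000), k2 = (0.071578, -0.165577), k3 = (0.070985, -0.164206), k4 = (0.152089, -0.317402); V <- V + (h/6)(k1 + 2k2 + 2k3 + k4): V^x = -1.0622, V^y = 1.1092
step 4: k1 = (0.152021, -0.317261), k2 = (0.248449, -0.445815), k3 = (0.245578, -0.440664), k4 = (0.353233, -0.529849); V <- V + (h/6)(k1 + 2k2 + 2k3 + k4): V^x = -1.0000, V^y = 1.0000


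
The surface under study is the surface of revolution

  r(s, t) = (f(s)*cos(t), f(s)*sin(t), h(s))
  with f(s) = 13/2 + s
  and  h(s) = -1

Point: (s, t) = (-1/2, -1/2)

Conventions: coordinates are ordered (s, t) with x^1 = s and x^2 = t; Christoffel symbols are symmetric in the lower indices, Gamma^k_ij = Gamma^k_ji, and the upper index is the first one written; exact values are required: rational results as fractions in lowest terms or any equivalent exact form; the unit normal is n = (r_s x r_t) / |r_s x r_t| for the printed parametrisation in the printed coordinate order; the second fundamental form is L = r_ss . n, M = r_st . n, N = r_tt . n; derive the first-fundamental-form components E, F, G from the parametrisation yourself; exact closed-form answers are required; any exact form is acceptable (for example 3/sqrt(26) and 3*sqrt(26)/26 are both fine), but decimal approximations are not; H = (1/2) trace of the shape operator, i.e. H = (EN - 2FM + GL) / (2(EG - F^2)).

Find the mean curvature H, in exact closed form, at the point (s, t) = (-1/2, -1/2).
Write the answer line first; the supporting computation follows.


Answer: H = 0

f = 6, f' = 1, f'' = 0, h' = 0, h'' = 0
E = 1, F = 0, G = 36; answer radicand W^2 = 1
unnormalised second-form numerators: l = 0, m = 0, n = 0; L = l/sqrt(1), and similarly M = m/sqrt(W^2), N = n/sqrt(W^2)
H = (E*n - 2*F*m + G*l) / (2*(EG - F^2)*sqrt(W^2)); E*n - 2*F*m + G*l = 0, EG - F^2 = 36, so H = (0)/sqrt(1)


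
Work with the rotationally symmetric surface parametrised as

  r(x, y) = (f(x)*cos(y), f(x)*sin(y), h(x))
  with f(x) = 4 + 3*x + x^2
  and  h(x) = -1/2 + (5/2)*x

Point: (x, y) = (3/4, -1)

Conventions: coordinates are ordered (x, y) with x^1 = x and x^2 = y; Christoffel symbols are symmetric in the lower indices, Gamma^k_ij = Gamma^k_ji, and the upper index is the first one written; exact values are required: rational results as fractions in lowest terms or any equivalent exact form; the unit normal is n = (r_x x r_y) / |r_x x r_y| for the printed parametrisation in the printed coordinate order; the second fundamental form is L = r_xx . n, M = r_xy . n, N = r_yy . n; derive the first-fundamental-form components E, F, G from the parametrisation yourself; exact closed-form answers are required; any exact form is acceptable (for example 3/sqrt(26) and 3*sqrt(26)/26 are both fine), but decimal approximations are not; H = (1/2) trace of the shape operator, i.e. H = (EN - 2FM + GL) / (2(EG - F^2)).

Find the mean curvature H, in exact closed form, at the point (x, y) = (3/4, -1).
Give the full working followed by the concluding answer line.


f = 109/16, f' = 9/2, f'' = 2, h' = 5/2, h'' = 0
E = 53/2, F = 0, G = 11881/256; answer radicand W^2 = 53/2
unnormalised second-form numerators: l = -5, m = 0, n = 545/32; L = l/sqrt(53/2), and similarly M = m/sqrt(W^2), N = n/sqrt(W^2)
H = (E*n - 2*F*m + G*l) / (2*(EG - F^2)*sqrt(W^2)); E*n - 2*F*m + G*l = 56135/256, EG - F^2 = 629693/512, so H = (515/5777)/sqrt(53/2)

Answer: H = 515*sqrt(106)/306181


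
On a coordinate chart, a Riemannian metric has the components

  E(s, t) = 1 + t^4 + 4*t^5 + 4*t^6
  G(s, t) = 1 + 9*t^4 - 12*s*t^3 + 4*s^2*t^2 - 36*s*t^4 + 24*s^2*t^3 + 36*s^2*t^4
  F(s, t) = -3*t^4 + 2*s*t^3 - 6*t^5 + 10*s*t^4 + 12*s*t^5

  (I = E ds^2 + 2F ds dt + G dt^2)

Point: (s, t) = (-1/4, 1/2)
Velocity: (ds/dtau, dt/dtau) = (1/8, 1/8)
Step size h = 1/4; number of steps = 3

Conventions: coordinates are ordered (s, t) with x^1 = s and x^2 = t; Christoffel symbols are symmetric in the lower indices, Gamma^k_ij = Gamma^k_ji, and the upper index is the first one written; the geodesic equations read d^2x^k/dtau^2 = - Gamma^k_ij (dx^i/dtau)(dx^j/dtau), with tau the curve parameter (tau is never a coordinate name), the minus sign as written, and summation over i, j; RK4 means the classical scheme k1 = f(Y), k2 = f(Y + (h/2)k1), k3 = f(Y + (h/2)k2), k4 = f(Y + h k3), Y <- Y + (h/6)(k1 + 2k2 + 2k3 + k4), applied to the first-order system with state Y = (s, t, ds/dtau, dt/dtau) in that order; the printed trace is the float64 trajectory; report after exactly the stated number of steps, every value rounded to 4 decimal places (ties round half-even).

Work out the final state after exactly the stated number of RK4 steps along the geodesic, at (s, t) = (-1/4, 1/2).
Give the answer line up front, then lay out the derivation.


Answer: s = -0.1566, t = 0.5946, ds/dtau = 0.1235, dt/dtau = 0.1284

f(Y) = (ds/dtau, dt/dtau, -Gamma^s_ij Y'^i Y'^j, -Gamma^t_ij Y'^i Y'^j) with the Gammas evaluated at the stage position; h = 0.250000; intermediate values shown to 6 dp
step 0: s = -0.2500, t = 0.5000, ds/dtau = 0.1250, dt/dtau = 0.1250
step 1:
  k1: at (s, t) = (-0.250000, 0.500000), (ds/dtau, dt/dtau) = (0.125000, 0.125000); Gamma_sss = 0.000000, Gamma_sst = 0.398010, Gamma_stt = -0.796020, Gamma_tss = 0.000000, Gamma_tst = -1.094527, Gamma_ttt = 2.189055; k1 = (0.125000, 0.125000, 0.000000, 0.000000)
  k2: at (s, t) = (-0.234375, 0.515625), (ds/dtau, dt/dtau) = (0.125000, 0.125000); Gamma_sss = 0.000000, Gamma_sst = 0.431294, Gamma_stt = -0.823138, Gamma_tss = 0.000000, Gamma_tst = -1.128602, Gamma_ttt = 2.153974; k2 = (0.125000, 0.125000, -0.000616, 0.001613)
  k3: at (s, t) = (-0.234375, 0.515625), (ds/dtau, dt/dtau) = (0.124923, 0.125202); Gamma_sss = 0.000000, Gamma_sst = 0.431294, Gamma_stt = -0.823138, Gamma_tss = 0.000000, Gamma_tst = -1.128602, Gamma_ttt = 2.153974; k3 = (0.124923, 0.125202, -0.000588, 0.001539)
  k4: at (s, t) = (-0.218769, 0.531300), (ds/dtau, dt/dtau) = (0.124853, 0.125385); Gamma_sss = 0.000000, Gamma_sst = 0.466374, Gamma_stt = -0.849426, Gamma_tss = 0.000000, Gamma_tst = -1.161331, Gamma_ttt = 2.115179; k4 = (0.124853, 0.125385, -0.001248, 0.003107)
  Y <- Y + (h/6)(k1 + 2k2 + 2k3 + k4): s = -0.2188, t = 0.5313, ds/dtau = 0.1248, dt/dtau = 0.1254
step 2:
  k1: at (s, t) = (-0.218763, 0.531283), (ds/dtau, dt/dtau) = (0.124848, 0.125392); Gamma_sss = 0.000000, Gamma_sst = 0.466360, Gamma_stt = -0.849410, Gamma_tss = 0.000000, Gamma_tst = -1.161307, Gamma_ttt = 2.115161; k1 = (0.124848, 0.125392, -0.001246, 0.003103)
  k2: at (s, t) = (-0.203157, 0.546957), (ds/dtau, dt/dtau) = (0.124692, 0.125780); Gamma_sss = 0.000000, Gamma_sst = 0.503270, Gamma_stt = -0.874785, Gamma_tss = 0.000000, Gamma_tst = -1.192563, Gamma_ttt = 2.072918; k2 = (0.124692, 0.125780, -0.001947, 0.004613)
  k3: at (s, t) = (-0.203176, 0.547005), (ds/dtau, dt/dtau) = (0.124604, 0.125969); Gamma_sss = 0.000000, Gamma_sst = 0.503306, Gamma_stt = -0.874822, Gamma_tss = 0.000000, Gamma_tst = -1.192622, Gamma_ttt = 2.072960; k3 = (0.124604, 0.125969, -0.001918, 0.004545)
  k4: at (s, t) = (-0.187611, 0.562775), (ds/dtau, dt/dtau) = (0.124368, 0.126529); Gamma_sss = 0.000000, Gamma_sst = 0.542184, Gamma_stt = -0.899302, Gamma_tss = 0.000000, Gamma_tst = -1.222443, Gamma_ttt = 2.027626; k4 = (0.124368, 0.126529, -0.002666, 0.006012)
  Y <- Y + (h/6)(k1 + 2k2 + 2k3 + k4): s = -0.1876, t = 0.5628, ds/dtau = 0.1244, dt/dtau = 0.1265
step 3:
  k1: at (s, t) = (-0.187604, 0.562759), (ds/dtau, dt/dtau) = (0.124363, 0.126535); Gamma_sss = 0.000000, Gamma_sst = 0.542174, Gamma_stt = -0.899292, Gamma_tss = 0.000000, Gamma_tst = -1.222426, Gamma_ttt = 2.027613; k1 = (0.124363, 0.126535, -0.002665, 0.006008)
  k2: at (s, t) = (-0.172059, 0.578575), (ds/dtau, dt/dtau) = (0.124029, 0.127286); Gamma_sss = 0.000000, Gamma_sst = 0.583056, Gamma_stt = -0.922781, Gamma_tss = 0.000000, Gamma_tst = -1.250662, Gamma_ttt = 1.979377; k2 = (0.124029, 0.127286, -0.003459, 0.007420)
  k3: at (s, t) = (-0.172100, 0.578669), (ds/dtau, dt/dtau) = (0.123930, 0.127463); Gamma_sss = 0.000000, Gamma_sst = 0.583109, Gamma_stt = -0.922829, Gamma_tss = 0.000000, Gamma_tst = -1.250748, Gamma_ttt = 1.979434; k3 = (0.123930, 0.127463, -0.003429, 0.007355)
  k4: at (s, t) = (-0.156621, 0.594624), (ds/dtau, dt/dtau) = (0.123505, 0.128374); Gamma_sss = 0.000000, Gamma_sst = 0.626085, Gamma_stt = -0.945271, Gamma_tss = 0.000000, Gamma_tst = -1.277343, Gamma_ttt = 1.928547; k4 = (0.123505, 0.128374, -0.004275, 0.008722)
  Y <- Y + (h/6)(k1 + 2k2 + 2k3 + k4): s = -0.1566, t = 0.5946, ds/dtau = 0.1235, dt/dtau = 0.1284


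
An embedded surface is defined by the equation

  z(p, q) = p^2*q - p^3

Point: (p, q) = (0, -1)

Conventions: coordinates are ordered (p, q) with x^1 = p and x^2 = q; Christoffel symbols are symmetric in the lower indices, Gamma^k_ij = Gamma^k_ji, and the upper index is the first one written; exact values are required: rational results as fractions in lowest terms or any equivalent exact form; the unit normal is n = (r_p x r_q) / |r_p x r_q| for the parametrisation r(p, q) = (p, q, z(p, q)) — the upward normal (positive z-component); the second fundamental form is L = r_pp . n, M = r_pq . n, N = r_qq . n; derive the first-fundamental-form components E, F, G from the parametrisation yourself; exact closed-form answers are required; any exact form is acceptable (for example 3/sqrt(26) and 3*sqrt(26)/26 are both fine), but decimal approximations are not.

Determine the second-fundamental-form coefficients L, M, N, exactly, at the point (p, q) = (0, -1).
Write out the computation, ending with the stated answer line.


z_p = 0, z_q = 0, z_pp = -2, z_pq = 0, z_qq = 0
E = 1, F = 0, G = 1; answer radicand W^2 = 1
unnormalised second-form numerators: l = -2, m = 0, n = 0; L = l/sqrt(1), and similarly M = m/sqrt(W^2), N = n/sqrt(W^2)

Answer: L = -2, M = 0, N = 0


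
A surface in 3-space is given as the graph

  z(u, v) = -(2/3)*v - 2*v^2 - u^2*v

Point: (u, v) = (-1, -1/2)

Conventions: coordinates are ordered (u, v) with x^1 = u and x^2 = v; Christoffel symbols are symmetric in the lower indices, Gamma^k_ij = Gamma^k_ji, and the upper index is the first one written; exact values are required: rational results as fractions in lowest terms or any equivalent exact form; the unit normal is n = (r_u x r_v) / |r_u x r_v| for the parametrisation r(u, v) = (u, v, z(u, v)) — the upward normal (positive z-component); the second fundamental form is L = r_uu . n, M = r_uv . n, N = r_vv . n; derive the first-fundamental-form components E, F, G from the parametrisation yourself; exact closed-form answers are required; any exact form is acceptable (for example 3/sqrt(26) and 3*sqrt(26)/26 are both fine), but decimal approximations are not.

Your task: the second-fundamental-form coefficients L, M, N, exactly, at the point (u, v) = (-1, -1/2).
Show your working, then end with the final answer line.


z_u = -1, z_v = 1/3, z_uu = 1, z_uv = 2, z_vv = -4
E = 2, F = -1/3, G = 10/9; answer radicand W^2 = 19/9
unnormalised second-form numerators: l = 1, m = 2, n = -4; L = l/sqrt(19/9), and similarly M = m/sqrt(W^2), N = n/sqrt(W^2)

Answer: L = 3*sqrt(19)/19, M = 6*sqrt(19)/19, N = -12*sqrt(19)/19


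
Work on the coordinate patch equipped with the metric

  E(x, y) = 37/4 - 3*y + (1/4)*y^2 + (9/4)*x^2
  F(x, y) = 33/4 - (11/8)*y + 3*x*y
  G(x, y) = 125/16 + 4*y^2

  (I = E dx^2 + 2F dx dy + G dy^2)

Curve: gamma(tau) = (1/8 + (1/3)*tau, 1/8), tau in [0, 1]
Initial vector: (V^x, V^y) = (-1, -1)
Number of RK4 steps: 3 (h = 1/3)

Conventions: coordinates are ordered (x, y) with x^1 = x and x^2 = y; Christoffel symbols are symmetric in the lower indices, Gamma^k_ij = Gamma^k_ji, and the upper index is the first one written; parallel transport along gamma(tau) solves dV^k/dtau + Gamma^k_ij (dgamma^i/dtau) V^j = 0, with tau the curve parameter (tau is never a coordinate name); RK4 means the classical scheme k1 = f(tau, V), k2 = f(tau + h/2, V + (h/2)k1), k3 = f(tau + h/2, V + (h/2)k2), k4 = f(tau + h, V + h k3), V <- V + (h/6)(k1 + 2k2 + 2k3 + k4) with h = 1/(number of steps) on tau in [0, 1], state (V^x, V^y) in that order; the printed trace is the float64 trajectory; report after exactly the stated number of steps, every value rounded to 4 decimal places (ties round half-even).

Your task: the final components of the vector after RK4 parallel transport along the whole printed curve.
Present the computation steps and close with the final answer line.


gamma'(tau) = (1/3, 0); f(tau, V)^k = -Gamma^k_ij(gamma(tau)) gamma'^i(tau) V^j; h = 1/3; intermediate values shown to 6 dp
curve data and Christoffel symbols at the stage parameters:
  tau = 0.000000: gamma = (0.125000, 0.125000), gamma' = (0.333333, 0.000000); Gamma_xxx = -3.052066, Gamma_xxy = -2.765351, Gamma_xyy = -2.854074, Gamma_yxx = 3.383084, Gamma_yxy = 2.853140, Gamma_yyy = 3.008172
  tau = 0.166667: gamma = (0.180556, 0.125000), gamma' = (0.333333, 0.000000); Gamma_xxx = -2.851944, Gamma_xxy = -2.790836, Gamma_xyy = -2.566200, Gamma_yxx = 3.184154, Gamma_yxy = 2.886818, Gamma_yyy = 2.717947
  tau = 0.333333: gamma = (0.236111, 0.125000), gamma' = (0.333333, 0.000000); Gamma_xxx = -2.579924, Gamma_xxy = -2.744278, Gamma_xyy = -2.214453, Gamma_yxx = 2.909604, Gamma_yxy = 2.845918, Gamma_yyy = 2.359962
  tau = 0.500000: gamma = (0.291667, 0.125000), gamma' = (0.333333, 0.000000); Gamma_xxx = -2.259613, Gamma_xxy = -2.632585, Gamma_xyy = -1.827962, Gamma_yxx = 2.583407, Gamma_yxy = 2.737053, Gamma_yyy = 1.963992
  tau = 0.666667: gamma = (0.347222, 0.125000), gamma' = (0.333333, 0.000000); Gamma_xxx = -1.918821, Gamma_xxy = -2.470989, Gamma_xyy = -1.437585, Gamma_yxx = 2.234167, Gamma_yxy = 2.575581, Gamma_yyy = 1.561928
  tau = 0.833333: gamma = (0.402778, 0.125000), gamma' = (0.333333, 0.000000); Gamma_xxx = -1.582876, Gamma_xxy = -2.278325, Gamma_xyy = -1.069015, Gamma_yxx = 1.888190, Gamma_yxy = 2.380790, Gamma_yyy = 1.180584
  tau = 1.000000: gamma = (0.458333, 0.125000), gamma' = (0.333333, 0.000000); Gamma_xxx = -1.270341, Gamma_xxy = -2.072441, Gamma_xyy = -0.739108, Gamma_yxx = 1.564961, Gamma_yxy = 2.171129, Gamma_yyy = 0.837795
step 0: V^x = -1.0000, V^y = -1.0000
step 1: k1 = (-1.939139, 2.078742), k2 = (-1.865865, 2.033300), k3 = (-1.861301, 2.027626), k4 = (-1.690028, 1.879084); V <- V + (h/6)(k1 + 2k2 + 2k3 + k4): V^x = -1.6157, V^y = -0.3289
step 2: k1 = (-1.690375, 1.879078), k2 = (-1.442991, 1.648336), k3 = (-1.445683, 1.647917), k4 = (-1.160133, 1.372944); V <- V + (h/6)(k1 + 2k2 + 2k3 + k4): V^x = -2.0951, V^y = 0.2180
step 3: k1 = (-1.160457, 1.373081), k2 = (-0.868099, 1.085740), k3 = (-0.878760, 1.093077), k4 = (-0.608880, 0.824239); V <- V + (h/6)(k1 + 2k2 + 2k3 + k4): V^x = -2.3875, V^y = 0.5822

Answer: V^x = -2.3875, V^y = 0.5822
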